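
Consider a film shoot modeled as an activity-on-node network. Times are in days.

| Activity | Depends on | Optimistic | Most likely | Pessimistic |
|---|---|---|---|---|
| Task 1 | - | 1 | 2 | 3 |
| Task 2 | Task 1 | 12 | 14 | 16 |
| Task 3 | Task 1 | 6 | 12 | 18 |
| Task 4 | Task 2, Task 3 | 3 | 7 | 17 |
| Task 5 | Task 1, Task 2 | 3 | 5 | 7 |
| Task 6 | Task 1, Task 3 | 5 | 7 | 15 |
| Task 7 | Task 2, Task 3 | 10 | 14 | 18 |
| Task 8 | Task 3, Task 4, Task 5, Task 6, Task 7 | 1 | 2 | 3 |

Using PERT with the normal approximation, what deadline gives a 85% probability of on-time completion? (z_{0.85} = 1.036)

te_Task 1 = (1 + 4·2 + 3)/6 = 12/6 = 2; σ²_Task 1 = ((3−1)/6)² = 0.111
te_Task 2 = (12 + 4·14 + 16)/6 = 84/6 = 14; σ²_Task 2 = ((16−12)/6)² = 0.444
te_Task 3 = (6 + 4·12 + 18)/6 = 72/6 = 12; σ²_Task 3 = ((18−6)/6)² = 4.000
te_Task 4 = (3 + 4·7 + 17)/6 = 48/6 = 8; σ²_Task 4 = ((17−3)/6)² = 5.444
te_Task 5 = (3 + 4·5 + 7)/6 = 30/6 = 5; σ²_Task 5 = ((7−3)/6)² = 0.444
te_Task 6 = (5 + 4·7 + 15)/6 = 48/6 = 8; σ²_Task 6 = ((15−5)/6)² = 2.778
te_Task 7 = (10 + 4·14 + 18)/6 = 84/6 = 14; σ²_Task 7 = ((18−10)/6)² = 1.778
te_Task 8 = (1 + 4·2 + 3)/6 = 12/6 = 2; σ²_Task 8 = ((3−1)/6)² = 0.111

Forward pass:
ES_Task 1 = 0; EF_Task 1 = 2
ES_Task 2 = 2; EF_Task 2 = 2+14 = 16
ES_Task 3 = 2; EF_Task 3 = 2+12 = 14
ES_Task 4 = max(EF_Task 2=16, EF_Task 3=14) = 16; EF_Task 4 = 16+8 = 24
ES_Task 5 = max(EF_Task 1=2, EF_Task 2=16) = 16; EF_Task 5 = 16+5 = 21
ES_Task 6 = max(EF_Task 1=2, EF_Task 3=14) = 14; EF_Task 6 = 14+8 = 22
ES_Task 7 = max(EF_Task 2=16, EF_Task 3=14) = 16; EF_Task 7 = 16+14 = 30
ES_Task 8 = max(EF_Task 3=14, EF_Task 4=24, EF_Task 5=21, EF_Task 6=22, EF_Task 7=30) = 30; EF_Task 8 = 30+2 = 32
Expected project duration μ = 32 days. Critical path: Task 1 → Task 2 → Task 7 → Task 8.

Variance along critical path = 0.111 + 0.444 + 1.778 + 0.111 = 2.444; σ = 1.563 days.
D = μ + z·σ = 32 + 1.036·1.563 = 33.6 days

33.6 days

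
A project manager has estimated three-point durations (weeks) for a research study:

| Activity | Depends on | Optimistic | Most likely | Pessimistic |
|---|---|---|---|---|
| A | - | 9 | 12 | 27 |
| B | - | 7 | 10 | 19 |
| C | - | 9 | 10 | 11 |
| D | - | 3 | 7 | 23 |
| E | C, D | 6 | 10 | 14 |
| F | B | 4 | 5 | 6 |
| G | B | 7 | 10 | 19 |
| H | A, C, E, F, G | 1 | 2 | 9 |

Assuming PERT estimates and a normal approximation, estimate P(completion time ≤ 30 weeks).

0.945

te_A = (9 + 4·12 + 27)/6 = 84/6 = 14; σ²_A = ((27−9)/6)² = 9.000
te_B = (7 + 4·10 + 19)/6 = 66/6 = 11; σ²_B = ((19−7)/6)² = 4.000
te_C = (9 + 4·10 + 11)/6 = 60/6 = 10; σ²_C = ((11−9)/6)² = 0.111
te_D = (3 + 4·7 + 23)/6 = 54/6 = 9; σ²_D = ((23−3)/6)² = 11.111
te_E = (6 + 4·10 + 14)/6 = 60/6 = 10; σ²_E = ((14−6)/6)² = 1.778
te_F = (4 + 4·5 + 6)/6 = 30/6 = 5; σ²_F = ((6−4)/6)² = 0.111
te_G = (7 + 4·10 + 19)/6 = 66/6 = 11; σ²_G = ((19−7)/6)² = 4.000
te_H = (1 + 4·2 + 9)/6 = 18/6 = 3; σ²_H = ((9−1)/6)² = 1.778

Forward pass:
ES_A = 0; EF_A = 14
ES_B = 0; EF_B = 11
ES_C = 0; EF_C = 10
ES_D = 0; EF_D = 9
ES_E = max(EF_C=10, EF_D=9) = 10; EF_E = 10+10 = 20
ES_F = 11; EF_F = 11+5 = 16
ES_G = 11; EF_G = 11+11 = 22
ES_H = max(EF_A=14, EF_C=10, EF_E=20, EF_F=16, EF_G=22) = 22; EF_H = 22+3 = 25
Expected project duration μ = 25 weeks. Critical path: B → G → H.

Variance along critical path = 4.000 + 4.000 + 1.778 = 9.778; σ = √9.778 = 3.127 weeks.
Z = (30 − 25) / 3.127 = 1.599
P(T ≤ 30) = Φ(1.599) ≈ 0.945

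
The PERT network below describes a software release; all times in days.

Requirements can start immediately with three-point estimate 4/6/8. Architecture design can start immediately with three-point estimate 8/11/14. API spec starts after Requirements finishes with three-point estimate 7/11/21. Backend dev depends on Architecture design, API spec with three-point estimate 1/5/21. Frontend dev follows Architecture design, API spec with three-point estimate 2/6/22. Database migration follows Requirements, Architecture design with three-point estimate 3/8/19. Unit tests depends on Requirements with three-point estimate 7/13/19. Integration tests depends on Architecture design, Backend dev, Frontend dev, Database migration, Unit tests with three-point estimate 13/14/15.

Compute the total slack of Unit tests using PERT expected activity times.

te_Requirements = (4 + 4·6 + 8)/6 = 36/6 = 6
te_Architecture design = (8 + 4·11 + 14)/6 = 66/6 = 11
te_API spec = (7 + 4·11 + 21)/6 = 72/6 = 12
te_Backend dev = (1 + 4·5 + 21)/6 = 42/6 = 7
te_Frontend dev = (2 + 4·6 + 22)/6 = 48/6 = 8
te_Database migration = (3 + 4·8 + 19)/6 = 54/6 = 9
te_Unit tests = (7 + 4·13 + 19)/6 = 78/6 = 13
te_Integration tests = (13 + 4·14 + 15)/6 = 84/6 = 14

Forward pass:
ES_Requirements = 0; EF_Requirements = 6
ES_Architecture design = 0; EF_Architecture design = 11
ES_API spec = 6; EF_API spec = 6+12 = 18
ES_Backend dev = max(EF_Architecture design=11, EF_API spec=18) = 18; EF_Backend dev = 18+7 = 25
ES_Frontend dev = max(EF_Architecture design=11, EF_API spec=18) = 18; EF_Frontend dev = 18+8 = 26
ES_Database migration = max(EF_Requirements=6, EF_Architecture design=11) = 11; EF_Database migration = 11+9 = 20
ES_Unit tests = 6; EF_Unit tests = 6+13 = 19
ES_Integration tests = max(EF_Architecture design=11, EF_Backend dev=25, EF_Frontend dev=26, EF_Database migration=20, EF_Unit tests=19) = 26; EF_Integration tests = 26+14 = 40
Expected project duration μ = 40 days. Critical path: Requirements → API spec → Frontend dev → Integration tests.

Backward pass:
LF_Integration tests = 40; LS_Integration tests = 40−14 = 26
LF_Unit tests = LS_Integration tests = 26; LS_Unit tests = 26−13 = 13
LF_Database migration = LS_Integration tests = 26; LS_Database migration = 26−9 = 17
LF_Frontend dev = LS_Integration tests = 26; LS_Frontend dev = 26−8 = 18
LF_Backend dev = LS_Integration tests = 26; LS_Backend dev = 26−7 = 19
LF_API spec = min(LS_Backend dev=19, LS_Frontend dev=18) = 18; LS_API spec = 18−12 = 6
LF_Architecture design = min(LS_Backend dev=19, LS_Frontend dev=18, LS_Database migration=17, LS_Integration tests=26) = 17; LS_Architecture design = 17−11 = 6
LF_Requirements = min(LS_API spec=6, LS_Database migration=17, LS_Unit tests=13) = 6; LS_Requirements = 6−6 = 0
Slack_Unit tests = LS_Unit tests − ES_Unit tests = 13 − 6 = 7

7 days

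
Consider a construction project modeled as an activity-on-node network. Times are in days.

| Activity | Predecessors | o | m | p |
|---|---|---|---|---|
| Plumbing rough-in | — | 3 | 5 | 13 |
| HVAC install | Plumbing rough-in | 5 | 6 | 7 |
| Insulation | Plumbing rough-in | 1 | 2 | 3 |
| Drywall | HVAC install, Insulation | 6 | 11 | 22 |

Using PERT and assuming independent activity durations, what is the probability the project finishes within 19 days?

te_Plumbing rough-in = (3 + 4·5 + 13)/6 = 36/6 = 6; σ²_Plumbing rough-in = ((13−3)/6)² = 2.778
te_HVAC install = (5 + 4·6 + 7)/6 = 36/6 = 6; σ²_HVAC install = ((7−5)/6)² = 0.111
te_Insulation = (1 + 4·2 + 3)/6 = 12/6 = 2; σ²_Insulation = ((3−1)/6)² = 0.111
te_Drywall = (6 + 4·11 + 22)/6 = 72/6 = 12; σ²_Drywall = ((22−6)/6)² = 7.111

Forward pass:
ES_Plumbing rough-in = 0; EF_Plumbing rough-in = 6
ES_HVAC install = 6; EF_HVAC install = 6+6 = 12
ES_Insulation = 6; EF_Insulation = 6+2 = 8
ES_Drywall = max(EF_HVAC install=12, EF_Insulation=8) = 12; EF_Drywall = 12+12 = 24
Expected project duration μ = 24 days. Critical path: Plumbing rough-in → HVAC install → Drywall.

Variance along critical path = 2.778 + 0.111 + 7.111 = 10.000; σ = √10.000 = 3.162 days.
Z = (19 − 24) / 3.162 = -1.581
P(T ≤ 19) = Φ(-1.581) ≈ 0.057

0.057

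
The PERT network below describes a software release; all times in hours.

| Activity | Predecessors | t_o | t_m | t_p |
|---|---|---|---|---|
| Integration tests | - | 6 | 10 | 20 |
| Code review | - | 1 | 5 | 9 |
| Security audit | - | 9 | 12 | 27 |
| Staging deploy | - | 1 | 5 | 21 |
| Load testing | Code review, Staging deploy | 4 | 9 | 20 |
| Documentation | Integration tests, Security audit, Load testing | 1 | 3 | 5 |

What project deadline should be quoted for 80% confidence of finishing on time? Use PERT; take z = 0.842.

te_Integration tests = (6 + 4·10 + 20)/6 = 66/6 = 11; σ²_Integration tests = ((20−6)/6)² = 5.444
te_Code review = (1 + 4·5 + 9)/6 = 30/6 = 5; σ²_Code review = ((9−1)/6)² = 1.778
te_Security audit = (9 + 4·12 + 27)/6 = 84/6 = 14; σ²_Security audit = ((27−9)/6)² = 9.000
te_Staging deploy = (1 + 4·5 + 21)/6 = 42/6 = 7; σ²_Staging deploy = ((21−1)/6)² = 11.111
te_Load testing = (4 + 4·9 + 20)/6 = 60/6 = 10; σ²_Load testing = ((20−4)/6)² = 7.111
te_Documentation = (1 + 4·3 + 5)/6 = 18/6 = 3; σ²_Documentation = ((5−1)/6)² = 0.444

Forward pass:
ES_Integration tests = 0; EF_Integration tests = 11
ES_Code review = 0; EF_Code review = 5
ES_Security audit = 0; EF_Security audit = 14
ES_Staging deploy = 0; EF_Staging deploy = 7
ES_Load testing = max(EF_Code review=5, EF_Staging deploy=7) = 7; EF_Load testing = 7+10 = 17
ES_Documentation = max(EF_Integration tests=11, EF_Security audit=14, EF_Load testing=17) = 17; EF_Documentation = 17+3 = 20
Expected project duration μ = 20 hours. Critical path: Staging deploy → Load testing → Documentation.

Variance along critical path = 11.111 + 7.111 + 0.444 = 18.667; σ = 4.320 hours.
D = μ + z·σ = 20 + 0.842·4.320 = 23.6 hours

23.6 hours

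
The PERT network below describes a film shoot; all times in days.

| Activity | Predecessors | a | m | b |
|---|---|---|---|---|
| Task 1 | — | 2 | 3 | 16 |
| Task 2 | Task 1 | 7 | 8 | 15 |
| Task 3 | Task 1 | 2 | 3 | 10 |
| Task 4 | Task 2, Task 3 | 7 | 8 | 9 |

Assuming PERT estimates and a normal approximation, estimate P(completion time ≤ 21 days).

0.356

te_Task 1 = (2 + 4·3 + 16)/6 = 30/6 = 5; σ²_Task 1 = ((16−2)/6)² = 5.444
te_Task 2 = (7 + 4·8 + 15)/6 = 54/6 = 9; σ²_Task 2 = ((15−7)/6)² = 1.778
te_Task 3 = (2 + 4·3 + 10)/6 = 24/6 = 4; σ²_Task 3 = ((10−2)/6)² = 1.778
te_Task 4 = (7 + 4·8 + 9)/6 = 48/6 = 8; σ²_Task 4 = ((9−7)/6)² = 0.111

Forward pass:
ES_Task 1 = 0; EF_Task 1 = 5
ES_Task 2 = 5; EF_Task 2 = 5+9 = 14
ES_Task 3 = 5; EF_Task 3 = 5+4 = 9
ES_Task 4 = max(EF_Task 2=14, EF_Task 3=9) = 14; EF_Task 4 = 14+8 = 22
Expected project duration μ = 22 days. Critical path: Task 1 → Task 2 → Task 4.

Variance along critical path = 5.444 + 1.778 + 0.111 = 7.333; σ = √7.333 = 2.708 days.
Z = (21 − 22) / 2.708 = -0.369
P(T ≤ 21) = Φ(-0.369) ≈ 0.356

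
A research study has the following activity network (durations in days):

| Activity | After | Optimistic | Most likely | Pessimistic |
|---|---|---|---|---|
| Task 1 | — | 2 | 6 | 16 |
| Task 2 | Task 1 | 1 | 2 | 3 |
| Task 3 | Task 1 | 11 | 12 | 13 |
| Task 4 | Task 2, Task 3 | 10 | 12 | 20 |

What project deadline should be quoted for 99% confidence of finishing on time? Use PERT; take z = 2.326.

38.7 days

te_Task 1 = (2 + 4·6 + 16)/6 = 42/6 = 7; σ²_Task 1 = ((16−2)/6)² = 5.444
te_Task 2 = (1 + 4·2 + 3)/6 = 12/6 = 2; σ²_Task 2 = ((3−1)/6)² = 0.111
te_Task 3 = (11 + 4·12 + 13)/6 = 72/6 = 12; σ²_Task 3 = ((13−11)/6)² = 0.111
te_Task 4 = (10 + 4·12 + 20)/6 = 78/6 = 13; σ²_Task 4 = ((20−10)/6)² = 2.778

Forward pass:
ES_Task 1 = 0; EF_Task 1 = 7
ES_Task 2 = 7; EF_Task 2 = 7+2 = 9
ES_Task 3 = 7; EF_Task 3 = 7+12 = 19
ES_Task 4 = max(EF_Task 2=9, EF_Task 3=19) = 19; EF_Task 4 = 19+13 = 32
Expected project duration μ = 32 days. Critical path: Task 1 → Task 3 → Task 4.

Variance along critical path = 5.444 + 0.111 + 2.778 = 8.333; σ = 2.887 days.
D = μ + z·σ = 32 + 2.326·2.887 = 38.7 days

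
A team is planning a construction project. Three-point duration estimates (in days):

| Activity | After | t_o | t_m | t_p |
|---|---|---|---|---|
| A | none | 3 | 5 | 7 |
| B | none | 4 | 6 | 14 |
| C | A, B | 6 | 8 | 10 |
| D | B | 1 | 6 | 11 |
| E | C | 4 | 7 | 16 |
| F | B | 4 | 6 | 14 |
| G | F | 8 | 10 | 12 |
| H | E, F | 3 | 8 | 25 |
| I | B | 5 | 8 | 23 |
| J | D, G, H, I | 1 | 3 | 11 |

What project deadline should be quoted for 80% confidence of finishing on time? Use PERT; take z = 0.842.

te_A = (3 + 4·5 + 7)/6 = 30/6 = 5; σ²_A = ((7−3)/6)² = 0.444
te_B = (4 + 4·6 + 14)/6 = 42/6 = 7; σ²_B = ((14−4)/6)² = 2.778
te_C = (6 + 4·8 + 10)/6 = 48/6 = 8; σ²_C = ((10−6)/6)² = 0.444
te_D = (1 + 4·6 + 11)/6 = 36/6 = 6; σ²_D = ((11−1)/6)² = 2.778
te_E = (4 + 4·7 + 16)/6 = 48/6 = 8; σ²_E = ((16−4)/6)² = 4.000
te_F = (4 + 4·6 + 14)/6 = 42/6 = 7; σ²_F = ((14−4)/6)² = 2.778
te_G = (8 + 4·10 + 12)/6 = 60/6 = 10; σ²_G = ((12−8)/6)² = 0.444
te_H = (3 + 4·8 + 25)/6 = 60/6 = 10; σ²_H = ((25−3)/6)² = 13.444
te_I = (5 + 4·8 + 23)/6 = 60/6 = 10; σ²_I = ((23−5)/6)² = 9.000
te_J = (1 + 4·3 + 11)/6 = 24/6 = 4; σ²_J = ((11−1)/6)² = 2.778

Forward pass:
ES_A = 0; EF_A = 5
ES_B = 0; EF_B = 7
ES_C = max(EF_A=5, EF_B=7) = 7; EF_C = 7+8 = 15
ES_D = 7; EF_D = 7+6 = 13
ES_E = 15; EF_E = 15+8 = 23
ES_F = 7; EF_F = 7+7 = 14
ES_G = 14; EF_G = 14+10 = 24
ES_H = max(EF_E=23, EF_F=14) = 23; EF_H = 23+10 = 33
ES_I = 7; EF_I = 7+10 = 17
ES_J = max(EF_D=13, EF_G=24, EF_H=33, EF_I=17) = 33; EF_J = 33+4 = 37
Expected project duration μ = 37 days. Critical path: B → C → E → H → J.

Variance along critical path = 2.778 + 0.444 + 4.000 + 13.444 + 2.778 = 23.444; σ = 4.842 days.
D = μ + z·σ = 37 + 0.842·4.842 = 41.1 days

41.1 days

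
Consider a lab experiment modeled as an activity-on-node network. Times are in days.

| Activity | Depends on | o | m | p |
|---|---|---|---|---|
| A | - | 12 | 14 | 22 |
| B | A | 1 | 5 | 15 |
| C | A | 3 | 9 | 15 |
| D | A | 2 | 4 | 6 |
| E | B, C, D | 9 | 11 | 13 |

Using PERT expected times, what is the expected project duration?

te_A = (12 + 4·14 + 22)/6 = 90/6 = 15
te_B = (1 + 4·5 + 15)/6 = 36/6 = 6
te_C = (3 + 4·9 + 15)/6 = 54/6 = 9
te_D = (2 + 4·4 + 6)/6 = 24/6 = 4
te_E = (9 + 4·11 + 13)/6 = 66/6 = 11

Forward pass:
ES_A = 0; EF_A = 15
ES_B = 15; EF_B = 15+6 = 21
ES_C = 15; EF_C = 15+9 = 24
ES_D = 15; EF_D = 15+4 = 19
ES_E = max(EF_B=21, EF_C=24, EF_D=19) = 24; EF_E = 24+11 = 35
Expected project duration μ = 35 days. Critical path: A → C → E.

35 days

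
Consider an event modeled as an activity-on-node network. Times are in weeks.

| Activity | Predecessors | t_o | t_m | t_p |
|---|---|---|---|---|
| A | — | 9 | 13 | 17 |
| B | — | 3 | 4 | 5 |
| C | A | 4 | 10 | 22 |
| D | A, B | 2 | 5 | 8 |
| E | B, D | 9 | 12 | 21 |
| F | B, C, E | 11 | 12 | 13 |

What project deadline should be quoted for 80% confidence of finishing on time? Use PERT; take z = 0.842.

45.2 weeks

te_A = (9 + 4·13 + 17)/6 = 78/6 = 13; σ²_A = ((17−9)/6)² = 1.778
te_B = (3 + 4·4 + 5)/6 = 24/6 = 4; σ²_B = ((5−3)/6)² = 0.111
te_C = (4 + 4·10 + 22)/6 = 66/6 = 11; σ²_C = ((22−4)/6)² = 9.000
te_D = (2 + 4·5 + 8)/6 = 30/6 = 5; σ²_D = ((8−2)/6)² = 1.000
te_E = (9 + 4·12 + 21)/6 = 78/6 = 13; σ²_E = ((21−9)/6)² = 4.000
te_F = (11 + 4·12 + 13)/6 = 72/6 = 12; σ²_F = ((13−11)/6)² = 0.111

Forward pass:
ES_A = 0; EF_A = 13
ES_B = 0; EF_B = 4
ES_C = 13; EF_C = 13+11 = 24
ES_D = max(EF_A=13, EF_B=4) = 13; EF_D = 13+5 = 18
ES_E = max(EF_B=4, EF_D=18) = 18; EF_E = 18+13 = 31
ES_F = max(EF_B=4, EF_C=24, EF_E=31) = 31; EF_F = 31+12 = 43
Expected project duration μ = 43 weeks. Critical path: A → D → E → F.

Variance along critical path = 1.778 + 1.000 + 4.000 + 0.111 = 6.889; σ = 2.625 weeks.
D = μ + z·σ = 43 + 0.842·2.625 = 45.2 weeks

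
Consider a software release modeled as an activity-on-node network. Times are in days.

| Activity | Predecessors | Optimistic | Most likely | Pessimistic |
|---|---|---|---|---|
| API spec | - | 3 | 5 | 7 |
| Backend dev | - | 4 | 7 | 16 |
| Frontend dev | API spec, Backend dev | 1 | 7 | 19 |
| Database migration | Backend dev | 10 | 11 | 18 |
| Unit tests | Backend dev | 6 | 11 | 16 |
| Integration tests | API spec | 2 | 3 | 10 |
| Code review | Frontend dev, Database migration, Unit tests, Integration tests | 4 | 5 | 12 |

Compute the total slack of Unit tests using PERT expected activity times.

te_API spec = (3 + 4·5 + 7)/6 = 30/6 = 5
te_Backend dev = (4 + 4·7 + 16)/6 = 48/6 = 8
te_Frontend dev = (1 + 4·7 + 19)/6 = 48/6 = 8
te_Database migration = (10 + 4·11 + 18)/6 = 72/6 = 12
te_Unit tests = (6 + 4·11 + 16)/6 = 66/6 = 11
te_Integration tests = (2 + 4·3 + 10)/6 = 24/6 = 4
te_Code review = (4 + 4·5 + 12)/6 = 36/6 = 6

Forward pass:
ES_API spec = 0; EF_API spec = 5
ES_Backend dev = 0; EF_Backend dev = 8
ES_Frontend dev = max(EF_API spec=5, EF_Backend dev=8) = 8; EF_Frontend dev = 8+8 = 16
ES_Database migration = 8; EF_Database migration = 8+12 = 20
ES_Unit tests = 8; EF_Unit tests = 8+11 = 19
ES_Integration tests = 5; EF_Integration tests = 5+4 = 9
ES_Code review = max(EF_Frontend dev=16, EF_Database migration=20, EF_Unit tests=19, EF_Integration tests=9) = 20; EF_Code review = 20+6 = 26
Expected project duration μ = 26 days. Critical path: Backend dev → Database migration → Code review.

Backward pass:
LF_Code review = 26; LS_Code review = 26−6 = 20
LF_Integration tests = LS_Code review = 20; LS_Integration tests = 20−4 = 16
LF_Unit tests = LS_Code review = 20; LS_Unit tests = 20−11 = 9
LF_Database migration = LS_Code review = 20; LS_Database migration = 20−12 = 8
LF_Frontend dev = LS_Code review = 20; LS_Frontend dev = 20−8 = 12
LF_Backend dev = min(LS_Frontend dev=12, LS_Database migration=8, LS_Unit tests=9) = 8; LS_Backend dev = 8−8 = 0
LF_API spec = min(LS_Frontend dev=12, LS_Integration tests=16) = 12; LS_API spec = 12−5 = 7
Slack_Unit tests = LS_Unit tests − ES_Unit tests = 9 − 8 = 1

1 days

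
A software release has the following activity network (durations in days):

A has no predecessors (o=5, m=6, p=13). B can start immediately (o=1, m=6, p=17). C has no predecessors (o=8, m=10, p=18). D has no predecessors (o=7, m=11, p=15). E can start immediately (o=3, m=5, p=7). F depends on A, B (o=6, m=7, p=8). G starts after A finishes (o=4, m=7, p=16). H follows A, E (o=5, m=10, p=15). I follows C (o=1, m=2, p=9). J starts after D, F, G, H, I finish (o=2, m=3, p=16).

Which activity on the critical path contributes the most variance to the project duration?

J

te_A = (5 + 4·6 + 13)/6 = 42/6 = 7; σ²_A = ((13−5)/6)² = 1.778
te_B = (1 + 4·6 + 17)/6 = 42/6 = 7; σ²_B = ((17−1)/6)² = 7.111
te_C = (8 + 4·10 + 18)/6 = 66/6 = 11; σ²_C = ((18−8)/6)² = 2.778
te_D = (7 + 4·11 + 15)/6 = 66/6 = 11; σ²_D = ((15−7)/6)² = 1.778
te_E = (3 + 4·5 + 7)/6 = 30/6 = 5; σ²_E = ((7−3)/6)² = 0.444
te_F = (6 + 4·7 + 8)/6 = 42/6 = 7; σ²_F = ((8−6)/6)² = 0.111
te_G = (4 + 4·7 + 16)/6 = 48/6 = 8; σ²_G = ((16−4)/6)² = 4.000
te_H = (5 + 4·10 + 15)/6 = 60/6 = 10; σ²_H = ((15−5)/6)² = 2.778
te_I = (1 + 4·2 + 9)/6 = 18/6 = 3; σ²_I = ((9−1)/6)² = 1.778
te_J = (2 + 4·3 + 16)/6 = 30/6 = 5; σ²_J = ((16−2)/6)² = 5.444

Forward pass:
ES_A = 0; EF_A = 7
ES_B = 0; EF_B = 7
ES_C = 0; EF_C = 11
ES_D = 0; EF_D = 11
ES_E = 0; EF_E = 5
ES_F = max(EF_A=7, EF_B=7) = 7; EF_F = 7+7 = 14
ES_G = 7; EF_G = 7+8 = 15
ES_H = max(EF_A=7, EF_E=5) = 7; EF_H = 7+10 = 17
ES_I = 11; EF_I = 11+3 = 14
ES_J = max(EF_D=11, EF_F=14, EF_G=15, EF_H=17, EF_I=14) = 17; EF_J = 17+5 = 22
Expected project duration μ = 22 days. Critical path: A → H → J.

Variances on critical path: σ²_A=1.778, σ²_H=2.778, σ²_J=5.444.
Largest is σ²_J = 5.444.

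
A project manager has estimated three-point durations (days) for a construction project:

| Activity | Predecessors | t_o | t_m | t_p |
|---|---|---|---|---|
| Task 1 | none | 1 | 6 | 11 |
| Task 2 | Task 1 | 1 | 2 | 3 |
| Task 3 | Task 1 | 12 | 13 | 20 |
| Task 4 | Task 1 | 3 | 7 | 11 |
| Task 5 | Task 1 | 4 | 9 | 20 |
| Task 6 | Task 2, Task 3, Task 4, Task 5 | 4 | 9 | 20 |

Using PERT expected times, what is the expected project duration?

te_Task 1 = (1 + 4·6 + 11)/6 = 36/6 = 6
te_Task 2 = (1 + 4·2 + 3)/6 = 12/6 = 2
te_Task 3 = (12 + 4·13 + 20)/6 = 84/6 = 14
te_Task 4 = (3 + 4·7 + 11)/6 = 42/6 = 7
te_Task 5 = (4 + 4·9 + 20)/6 = 60/6 = 10
te_Task 6 = (4 + 4·9 + 20)/6 = 60/6 = 10

Forward pass:
ES_Task 1 = 0; EF_Task 1 = 6
ES_Task 2 = 6; EF_Task 2 = 6+2 = 8
ES_Task 3 = 6; EF_Task 3 = 6+14 = 20
ES_Task 4 = 6; EF_Task 4 = 6+7 = 13
ES_Task 5 = 6; EF_Task 5 = 6+10 = 16
ES_Task 6 = max(EF_Task 2=8, EF_Task 3=20, EF_Task 4=13, EF_Task 5=16) = 20; EF_Task 6 = 20+10 = 30
Expected project duration μ = 30 days. Critical path: Task 1 → Task 3 → Task 6.

30 days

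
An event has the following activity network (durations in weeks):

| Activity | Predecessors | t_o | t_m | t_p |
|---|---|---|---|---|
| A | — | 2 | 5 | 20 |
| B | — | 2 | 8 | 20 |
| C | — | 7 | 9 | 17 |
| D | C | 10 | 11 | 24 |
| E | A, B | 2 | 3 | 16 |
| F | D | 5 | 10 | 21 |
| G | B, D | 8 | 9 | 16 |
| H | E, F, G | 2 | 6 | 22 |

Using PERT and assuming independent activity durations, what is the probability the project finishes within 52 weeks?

0.974

te_A = (2 + 4·5 + 20)/6 = 42/6 = 7; σ²_A = ((20−2)/6)² = 9.000
te_B = (2 + 4·8 + 20)/6 = 54/6 = 9; σ²_B = ((20−2)/6)² = 9.000
te_C = (7 + 4·9 + 17)/6 = 60/6 = 10; σ²_C = ((17−7)/6)² = 2.778
te_D = (10 + 4·11 + 24)/6 = 78/6 = 13; σ²_D = ((24−10)/6)² = 5.444
te_E = (2 + 4·3 + 16)/6 = 30/6 = 5; σ²_E = ((16−2)/6)² = 5.444
te_F = (5 + 4·10 + 21)/6 = 66/6 = 11; σ²_F = ((21−5)/6)² = 7.111
te_G = (8 + 4·9 + 16)/6 = 60/6 = 10; σ²_G = ((16−8)/6)² = 1.778
te_H = (2 + 4·6 + 22)/6 = 48/6 = 8; σ²_H = ((22−2)/6)² = 11.111

Forward pass:
ES_A = 0; EF_A = 7
ES_B = 0; EF_B = 9
ES_C = 0; EF_C = 10
ES_D = 10; EF_D = 10+13 = 23
ES_E = max(EF_A=7, EF_B=9) = 9; EF_E = 9+5 = 14
ES_F = 23; EF_F = 23+11 = 34
ES_G = max(EF_B=9, EF_D=23) = 23; EF_G = 23+10 = 33
ES_H = max(EF_E=14, EF_F=34, EF_G=33) = 34; EF_H = 34+8 = 42
Expected project duration μ = 42 weeks. Critical path: C → D → F → H.

Variance along critical path = 2.778 + 5.444 + 7.111 + 11.111 = 26.444; σ = √26.444 = 5.142 weeks.
Z = (52 − 42) / 5.142 = 1.945
P(T ≤ 52) = Φ(1.945) ≈ 0.974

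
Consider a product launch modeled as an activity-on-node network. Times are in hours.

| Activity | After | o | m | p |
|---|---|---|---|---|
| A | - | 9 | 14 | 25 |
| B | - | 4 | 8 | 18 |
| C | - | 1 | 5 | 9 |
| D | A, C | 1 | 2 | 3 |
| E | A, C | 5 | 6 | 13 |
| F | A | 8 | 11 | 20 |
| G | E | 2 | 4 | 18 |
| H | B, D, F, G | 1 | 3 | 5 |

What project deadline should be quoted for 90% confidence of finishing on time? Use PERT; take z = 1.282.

36.2 hours

te_A = (9 + 4·14 + 25)/6 = 90/6 = 15; σ²_A = ((25−9)/6)² = 7.111
te_B = (4 + 4·8 + 18)/6 = 54/6 = 9; σ²_B = ((18−4)/6)² = 5.444
te_C = (1 + 4·5 + 9)/6 = 30/6 = 5; σ²_C = ((9−1)/6)² = 1.778
te_D = (1 + 4·2 + 3)/6 = 12/6 = 2; σ²_D = ((3−1)/6)² = 0.111
te_E = (5 + 4·6 + 13)/6 = 42/6 = 7; σ²_E = ((13−5)/6)² = 1.778
te_F = (8 + 4·11 + 20)/6 = 72/6 = 12; σ²_F = ((20−8)/6)² = 4.000
te_G = (2 + 4·4 + 18)/6 = 36/6 = 6; σ²_G = ((18−2)/6)² = 7.111
te_H = (1 + 4·3 + 5)/6 = 18/6 = 3; σ²_H = ((5−1)/6)² = 0.444

Forward pass:
ES_A = 0; EF_A = 15
ES_B = 0; EF_B = 9
ES_C = 0; EF_C = 5
ES_D = max(EF_A=15, EF_C=5) = 15; EF_D = 15+2 = 17
ES_E = max(EF_A=15, EF_C=5) = 15; EF_E = 15+7 = 22
ES_F = 15; EF_F = 15+12 = 27
ES_G = 22; EF_G = 22+6 = 28
ES_H = max(EF_B=9, EF_D=17, EF_F=27, EF_G=28) = 28; EF_H = 28+3 = 31
Expected project duration μ = 31 hours. Critical path: A → E → G → H.

Variance along critical path = 7.111 + 1.778 + 7.111 + 0.444 = 16.444; σ = 4.055 hours.
D = μ + z·σ = 31 + 1.282·4.055 = 36.2 hours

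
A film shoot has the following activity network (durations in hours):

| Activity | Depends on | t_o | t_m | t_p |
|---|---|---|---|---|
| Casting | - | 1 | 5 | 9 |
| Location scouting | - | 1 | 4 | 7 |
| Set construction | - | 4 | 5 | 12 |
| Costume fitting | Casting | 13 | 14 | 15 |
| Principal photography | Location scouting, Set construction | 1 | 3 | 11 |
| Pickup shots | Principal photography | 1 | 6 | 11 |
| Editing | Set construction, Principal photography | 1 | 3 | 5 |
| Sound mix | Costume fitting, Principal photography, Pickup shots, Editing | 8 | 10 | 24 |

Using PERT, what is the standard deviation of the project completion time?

te_Casting = (1 + 4·5 + 9)/6 = 30/6 = 5; σ²_Casting = ((9−1)/6)² = 1.778
te_Location scouting = (1 + 4·4 + 7)/6 = 24/6 = 4; σ²_Location scouting = ((7−1)/6)² = 1.000
te_Set construction = (4 + 4·5 + 12)/6 = 36/6 = 6; σ²_Set construction = ((12−4)/6)² = 1.778
te_Costume fitting = (13 + 4·14 + 15)/6 = 84/6 = 14; σ²_Costume fitting = ((15−13)/6)² = 0.111
te_Principal photography = (1 + 4·3 + 11)/6 = 24/6 = 4; σ²_Principal photography = ((11−1)/6)² = 2.778
te_Pickup shots = (1 + 4·6 + 11)/6 = 36/6 = 6; σ²_Pickup shots = ((11−1)/6)² = 2.778
te_Editing = (1 + 4·3 + 5)/6 = 18/6 = 3; σ²_Editing = ((5−1)/6)² = 0.444
te_Sound mix = (8 + 4·10 + 24)/6 = 72/6 = 12; σ²_Sound mix = ((24−8)/6)² = 7.111

Forward pass:
ES_Casting = 0; EF_Casting = 5
ES_Location scouting = 0; EF_Location scouting = 4
ES_Set construction = 0; EF_Set construction = 6
ES_Costume fitting = 5; EF_Costume fitting = 5+14 = 19
ES_Principal photography = max(EF_Location scouting=4, EF_Set construction=6) = 6; EF_Principal photography = 6+4 = 10
ES_Pickup shots = 10; EF_Pickup shots = 10+6 = 16
ES_Editing = max(EF_Set construction=6, EF_Principal photography=10) = 10; EF_Editing = 10+3 = 13
ES_Sound mix = max(EF_Costume fitting=19, EF_Principal photography=10, EF_Pickup shots=16, EF_Editing=13) = 19; EF_Sound mix = 19+12 = 31
Expected project duration μ = 31 hours. Critical path: Casting → Costume fitting → Sound mix.

Variance along critical path = 1.778 + 0.111 + 7.111 = 9.000
σ = √9.000 = 3.000 hours

3.00 hours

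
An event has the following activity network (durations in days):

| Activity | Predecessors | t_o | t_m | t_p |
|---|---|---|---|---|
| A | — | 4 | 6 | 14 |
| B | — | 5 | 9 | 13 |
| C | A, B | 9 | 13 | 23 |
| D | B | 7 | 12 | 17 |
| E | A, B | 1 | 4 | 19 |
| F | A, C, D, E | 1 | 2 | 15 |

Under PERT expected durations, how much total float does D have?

te_A = (4 + 4·6 + 14)/6 = 42/6 = 7
te_B = (5 + 4·9 + 13)/6 = 54/6 = 9
te_C = (9 + 4·13 + 23)/6 = 84/6 = 14
te_D = (7 + 4·12 + 17)/6 = 72/6 = 12
te_E = (1 + 4·4 + 19)/6 = 36/6 = 6
te_F = (1 + 4·2 + 15)/6 = 24/6 = 4

Forward pass:
ES_A = 0; EF_A = 7
ES_B = 0; EF_B = 9
ES_C = max(EF_A=7, EF_B=9) = 9; EF_C = 9+14 = 23
ES_D = 9; EF_D = 9+12 = 21
ES_E = max(EF_A=7, EF_B=9) = 9; EF_E = 9+6 = 15
ES_F = max(EF_A=7, EF_C=23, EF_D=21, EF_E=15) = 23; EF_F = 23+4 = 27
Expected project duration μ = 27 days. Critical path: B → C → F.

Backward pass:
LF_F = 27; LS_F = 27−4 = 23
LF_E = LS_F = 23; LS_E = 23−6 = 17
LF_D = LS_F = 23; LS_D = 23−12 = 11
LF_C = LS_F = 23; LS_C = 23−14 = 9
LF_B = min(LS_C=9, LS_D=11, LS_E=17) = 9; LS_B = 9−9 = 0
LF_A = min(LS_C=9, LS_E=17, LS_F=23) = 9; LS_A = 9−7 = 2
Slack_D = LS_D − ES_D = 11 − 9 = 2

2 days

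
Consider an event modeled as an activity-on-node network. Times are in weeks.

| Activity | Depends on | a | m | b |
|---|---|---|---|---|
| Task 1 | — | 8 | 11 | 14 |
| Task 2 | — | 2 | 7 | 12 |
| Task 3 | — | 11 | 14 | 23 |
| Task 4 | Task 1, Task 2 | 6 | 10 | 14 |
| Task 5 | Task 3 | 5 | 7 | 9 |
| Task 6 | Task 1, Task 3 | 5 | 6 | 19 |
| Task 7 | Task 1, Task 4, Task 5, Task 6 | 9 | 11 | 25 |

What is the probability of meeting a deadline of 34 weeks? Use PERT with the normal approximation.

te_Task 1 = (8 + 4·11 + 14)/6 = 66/6 = 11; σ²_Task 1 = ((14−8)/6)² = 1.000
te_Task 2 = (2 + 4·7 + 12)/6 = 42/6 = 7; σ²_Task 2 = ((12−2)/6)² = 2.778
te_Task 3 = (11 + 4·14 + 23)/6 = 90/6 = 15; σ²_Task 3 = ((23−11)/6)² = 4.000
te_Task 4 = (6 + 4·10 + 14)/6 = 60/6 = 10; σ²_Task 4 = ((14−6)/6)² = 1.778
te_Task 5 = (5 + 4·7 + 9)/6 = 42/6 = 7; σ²_Task 5 = ((9−5)/6)² = 0.444
te_Task 6 = (5 + 4·6 + 19)/6 = 48/6 = 8; σ²_Task 6 = ((19−5)/6)² = 5.444
te_Task 7 = (9 + 4·11 + 25)/6 = 78/6 = 13; σ²_Task 7 = ((25−9)/6)² = 7.111

Forward pass:
ES_Task 1 = 0; EF_Task 1 = 11
ES_Task 2 = 0; EF_Task 2 = 7
ES_Task 3 = 0; EF_Task 3 = 15
ES_Task 4 = max(EF_Task 1=11, EF_Task 2=7) = 11; EF_Task 4 = 11+10 = 21
ES_Task 5 = 15; EF_Task 5 = 15+7 = 22
ES_Task 6 = max(EF_Task 1=11, EF_Task 3=15) = 15; EF_Task 6 = 15+8 = 23
ES_Task 7 = max(EF_Task 1=11, EF_Task 4=21, EF_Task 5=22, EF_Task 6=23) = 23; EF_Task 7 = 23+13 = 36
Expected project duration μ = 36 weeks. Critical path: Task 3 → Task 6 → Task 7.

Variance along critical path = 4.000 + 5.444 + 7.111 = 16.556; σ = √16.556 = 4.069 weeks.
Z = (34 − 36) / 4.069 = -0.492
P(T ≤ 34) = Φ(-0.492) ≈ 0.312

0.312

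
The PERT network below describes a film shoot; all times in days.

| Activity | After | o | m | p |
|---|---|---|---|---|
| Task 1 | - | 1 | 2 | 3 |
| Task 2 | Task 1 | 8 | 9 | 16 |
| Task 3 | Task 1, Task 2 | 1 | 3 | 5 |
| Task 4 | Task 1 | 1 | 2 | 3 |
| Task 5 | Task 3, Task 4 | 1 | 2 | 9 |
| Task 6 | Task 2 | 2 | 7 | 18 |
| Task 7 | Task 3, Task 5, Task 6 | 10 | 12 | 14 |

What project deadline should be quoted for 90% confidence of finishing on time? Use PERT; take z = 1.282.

te_Task 1 = (1 + 4·2 + 3)/6 = 12/6 = 2; σ²_Task 1 = ((3−1)/6)² = 0.111
te_Task 2 = (8 + 4·9 + 16)/6 = 60/6 = 10; σ²_Task 2 = ((16−8)/6)² = 1.778
te_Task 3 = (1 + 4·3 + 5)/6 = 18/6 = 3; σ²_Task 3 = ((5−1)/6)² = 0.444
te_Task 4 = (1 + 4·2 + 3)/6 = 12/6 = 2; σ²_Task 4 = ((3−1)/6)² = 0.111
te_Task 5 = (1 + 4·2 + 9)/6 = 18/6 = 3; σ²_Task 5 = ((9−1)/6)² = 1.778
te_Task 6 = (2 + 4·7 + 18)/6 = 48/6 = 8; σ²_Task 6 = ((18−2)/6)² = 7.111
te_Task 7 = (10 + 4·12 + 14)/6 = 72/6 = 12; σ²_Task 7 = ((14−10)/6)² = 0.444

Forward pass:
ES_Task 1 = 0; EF_Task 1 = 2
ES_Task 2 = 2; EF_Task 2 = 2+10 = 12
ES_Task 3 = max(EF_Task 1=2, EF_Task 2=12) = 12; EF_Task 3 = 12+3 = 15
ES_Task 4 = 2; EF_Task 4 = 2+2 = 4
ES_Task 5 = max(EF_Task 3=15, EF_Task 4=4) = 15; EF_Task 5 = 15+3 = 18
ES_Task 6 = 12; EF_Task 6 = 12+8 = 20
ES_Task 7 = max(EF_Task 3=15, EF_Task 5=18, EF_Task 6=20) = 20; EF_Task 7 = 20+12 = 32
Expected project duration μ = 32 days. Critical path: Task 1 → Task 2 → Task 6 → Task 7.

Variance along critical path = 0.111 + 1.778 + 7.111 + 0.444 = 9.444; σ = 3.073 days.
D = μ + z·σ = 32 + 1.282·3.073 = 35.9 days

35.9 days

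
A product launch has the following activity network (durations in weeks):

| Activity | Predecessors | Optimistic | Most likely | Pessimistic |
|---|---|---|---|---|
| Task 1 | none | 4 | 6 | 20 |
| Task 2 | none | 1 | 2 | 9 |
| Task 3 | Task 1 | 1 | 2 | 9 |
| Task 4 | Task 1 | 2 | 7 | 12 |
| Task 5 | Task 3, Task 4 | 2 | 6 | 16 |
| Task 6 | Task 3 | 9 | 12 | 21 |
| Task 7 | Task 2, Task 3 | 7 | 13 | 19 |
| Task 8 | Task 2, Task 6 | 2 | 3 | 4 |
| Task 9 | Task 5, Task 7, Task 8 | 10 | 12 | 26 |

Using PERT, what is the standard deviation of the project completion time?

4.48 weeks

te_Task 1 = (4 + 4·6 + 20)/6 = 48/6 = 8; σ²_Task 1 = ((20−4)/6)² = 7.111
te_Task 2 = (1 + 4·2 + 9)/6 = 18/6 = 3; σ²_Task 2 = ((9−1)/6)² = 1.778
te_Task 3 = (1 + 4·2 + 9)/6 = 18/6 = 3; σ²_Task 3 = ((9−1)/6)² = 1.778
te_Task 4 = (2 + 4·7 + 12)/6 = 42/6 = 7; σ²_Task 4 = ((12−2)/6)² = 2.778
te_Task 5 = (2 + 4·6 + 16)/6 = 42/6 = 7; σ²_Task 5 = ((16−2)/6)² = 5.444
te_Task 6 = (9 + 4·12 + 21)/6 = 78/6 = 13; σ²_Task 6 = ((21−9)/6)² = 4.000
te_Task 7 = (7 + 4·13 + 19)/6 = 78/6 = 13; σ²_Task 7 = ((19−7)/6)² = 4.000
te_Task 8 = (2 + 4·3 + 4)/6 = 18/6 = 3; σ²_Task 8 = ((4−2)/6)² = 0.111
te_Task 9 = (10 + 4·12 + 26)/6 = 84/6 = 14; σ²_Task 9 = ((26−10)/6)² = 7.111

Forward pass:
ES_Task 1 = 0; EF_Task 1 = 8
ES_Task 2 = 0; EF_Task 2 = 3
ES_Task 3 = 8; EF_Task 3 = 8+3 = 11
ES_Task 4 = 8; EF_Task 4 = 8+7 = 15
ES_Task 5 = max(EF_Task 3=11, EF_Task 4=15) = 15; EF_Task 5 = 15+7 = 22
ES_Task 6 = 11; EF_Task 6 = 11+13 = 24
ES_Task 7 = max(EF_Task 2=3, EF_Task 3=11) = 11; EF_Task 7 = 11+13 = 24
ES_Task 8 = max(EF_Task 2=3, EF_Task 6=24) = 24; EF_Task 8 = 24+3 = 27
ES_Task 9 = max(EF_Task 5=22, EF_Task 7=24, EF_Task 8=27) = 27; EF_Task 9 = 27+14 = 41
Expected project duration μ = 41 weeks. Critical path: Task 1 → Task 3 → Task 6 → Task 8 → Task 9.

Variance along critical path = 7.111 + 1.778 + 4.000 + 0.111 + 7.111 = 20.111
σ = √20.111 = 4.485 weeks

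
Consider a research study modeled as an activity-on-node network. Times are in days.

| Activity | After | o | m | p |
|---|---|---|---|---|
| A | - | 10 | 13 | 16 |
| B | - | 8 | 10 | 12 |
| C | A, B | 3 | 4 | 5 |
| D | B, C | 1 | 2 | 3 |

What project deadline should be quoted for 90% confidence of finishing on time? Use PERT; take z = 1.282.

20.4 days

te_A = (10 + 4·13 + 16)/6 = 78/6 = 13; σ²_A = ((16−10)/6)² = 1.000
te_B = (8 + 4·10 + 12)/6 = 60/6 = 10; σ²_B = ((12−8)/6)² = 0.444
te_C = (3 + 4·4 + 5)/6 = 24/6 = 4; σ²_C = ((5−3)/6)² = 0.111
te_D = (1 + 4·2 + 3)/6 = 12/6 = 2; σ²_D = ((3−1)/6)² = 0.111

Forward pass:
ES_A = 0; EF_A = 13
ES_B = 0; EF_B = 10
ES_C = max(EF_A=13, EF_B=10) = 13; EF_C = 13+4 = 17
ES_D = max(EF_B=10, EF_C=17) = 17; EF_D = 17+2 = 19
Expected project duration μ = 19 days. Critical path: A → C → D.

Variance along critical path = 1.000 + 0.111 + 0.111 = 1.222; σ = 1.106 days.
D = μ + z·σ = 19 + 1.282·1.106 = 20.4 days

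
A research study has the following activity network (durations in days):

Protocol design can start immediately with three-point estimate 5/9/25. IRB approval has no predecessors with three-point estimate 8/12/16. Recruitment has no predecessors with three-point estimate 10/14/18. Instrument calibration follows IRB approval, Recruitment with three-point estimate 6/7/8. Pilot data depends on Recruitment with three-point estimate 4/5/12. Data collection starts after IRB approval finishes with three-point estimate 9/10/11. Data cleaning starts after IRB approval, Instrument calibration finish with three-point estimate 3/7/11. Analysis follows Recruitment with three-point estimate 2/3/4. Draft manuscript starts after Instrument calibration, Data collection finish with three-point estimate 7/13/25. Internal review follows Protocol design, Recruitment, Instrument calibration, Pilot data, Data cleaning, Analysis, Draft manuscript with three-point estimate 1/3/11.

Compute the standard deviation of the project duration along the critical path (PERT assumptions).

te_Protocol design = (5 + 4·9 + 25)/6 = 66/6 = 11; σ²_Protocol design = ((25−5)/6)² = 11.111
te_IRB approval = (8 + 4·12 + 16)/6 = 72/6 = 12; σ²_IRB approval = ((16−8)/6)² = 1.778
te_Recruitment = (10 + 4·14 + 18)/6 = 84/6 = 14; σ²_Recruitment = ((18−10)/6)² = 1.778
te_Instrument calibration = (6 + 4·7 + 8)/6 = 42/6 = 7; σ²_Instrument calibration = ((8−6)/6)² = 0.111
te_Pilot data = (4 + 4·5 + 12)/6 = 36/6 = 6; σ²_Pilot data = ((12−4)/6)² = 1.778
te_Data collection = (9 + 4·10 + 11)/6 = 60/6 = 10; σ²_Data collection = ((11−9)/6)² = 0.111
te_Data cleaning = (3 + 4·7 + 11)/6 = 42/6 = 7; σ²_Data cleaning = ((11−3)/6)² = 1.778
te_Analysis = (2 + 4·3 + 4)/6 = 18/6 = 3; σ²_Analysis = ((4−2)/6)² = 0.111
te_Draft manuscript = (7 + 4·13 + 25)/6 = 84/6 = 14; σ²_Draft manuscript = ((25−7)/6)² = 9.000
te_Internal review = (1 + 4·3 + 11)/6 = 24/6 = 4; σ²_Internal review = ((11−1)/6)² = 2.778

Forward pass:
ES_Protocol design = 0; EF_Protocol design = 11
ES_IRB approval = 0; EF_IRB approval = 12
ES_Recruitment = 0; EF_Recruitment = 14
ES_Instrument calibration = max(EF_IRB approval=12, EF_Recruitment=14) = 14; EF_Instrument calibration = 14+7 = 21
ES_Pilot data = 14; EF_Pilot data = 14+6 = 20
ES_Data collection = 12; EF_Data collection = 12+10 = 22
ES_Data cleaning = max(EF_IRB approval=12, EF_Instrument calibration=21) = 21; EF_Data cleaning = 21+7 = 28
ES_Analysis = 14; EF_Analysis = 14+3 = 17
ES_Draft manuscript = max(EF_Instrument calibration=21, EF_Data collection=22) = 22; EF_Draft manuscript = 22+14 = 36
ES_Internal review = max(EF_Protocol design=11, EF_Recruitment=14, EF_Instrument calibration=21, EF_Pilot data=20, EF_Data cleaning=28, EF_Analysis=17, EF_Draft manuscript=36) = 36; EF_Internal review = 36+4 = 40
Expected project duration μ = 40 days. Critical path: IRB approval → Data collection → Draft manuscript → Internal review.

Variance along critical path = 1.778 + 0.111 + 9.000 + 2.778 = 13.667
σ = √13.667 = 3.697 days

3.70 days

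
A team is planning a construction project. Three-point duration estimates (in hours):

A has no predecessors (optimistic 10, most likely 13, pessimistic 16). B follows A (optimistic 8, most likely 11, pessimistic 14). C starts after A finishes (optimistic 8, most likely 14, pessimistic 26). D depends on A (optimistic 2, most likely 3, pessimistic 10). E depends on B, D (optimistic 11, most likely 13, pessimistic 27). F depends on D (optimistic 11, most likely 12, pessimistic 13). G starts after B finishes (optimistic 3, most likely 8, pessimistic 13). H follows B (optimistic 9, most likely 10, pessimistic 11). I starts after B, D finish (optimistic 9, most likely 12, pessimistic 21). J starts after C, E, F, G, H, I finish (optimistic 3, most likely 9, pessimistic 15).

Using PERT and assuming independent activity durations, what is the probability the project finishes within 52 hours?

te_A = (10 + 4·13 + 16)/6 = 78/6 = 13; σ²_A = ((16−10)/6)² = 1.000
te_B = (8 + 4·11 + 14)/6 = 66/6 = 11; σ²_B = ((14−8)/6)² = 1.000
te_C = (8 + 4·14 + 26)/6 = 90/6 = 15; σ²_C = ((26−8)/6)² = 9.000
te_D = (2 + 4·3 + 10)/6 = 24/6 = 4; σ²_D = ((10−2)/6)² = 1.778
te_E = (11 + 4·13 + 27)/6 = 90/6 = 15; σ²_E = ((27−11)/6)² = 7.111
te_F = (11 + 4·12 + 13)/6 = 72/6 = 12; σ²_F = ((13−11)/6)² = 0.111
te_G = (3 + 4·8 + 13)/6 = 48/6 = 8; σ²_G = ((13−3)/6)² = 2.778
te_H = (9 + 4·10 + 11)/6 = 60/6 = 10; σ²_H = ((11−9)/6)² = 0.111
te_I = (9 + 4·12 + 21)/6 = 78/6 = 13; σ²_I = ((21−9)/6)² = 4.000
te_J = (3 + 4·9 + 15)/6 = 54/6 = 9; σ²_J = ((15−3)/6)² = 4.000

Forward pass:
ES_A = 0; EF_A = 13
ES_B = 13; EF_B = 13+11 = 24
ES_C = 13; EF_C = 13+15 = 28
ES_D = 13; EF_D = 13+4 = 17
ES_E = max(EF_B=24, EF_D=17) = 24; EF_E = 24+15 = 39
ES_F = 17; EF_F = 17+12 = 29
ES_G = 24; EF_G = 24+8 = 32
ES_H = 24; EF_H = 24+10 = 34
ES_I = max(EF_B=24, EF_D=17) = 24; EF_I = 24+13 = 37
ES_J = max(EF_C=28, EF_E=39, EF_F=29, EF_G=32, EF_H=34, EF_I=37) = 39; EF_J = 39+9 = 48
Expected project duration μ = 48 hours. Critical path: A → B → E → J.

Variance along critical path = 1.000 + 1.000 + 7.111 + 4.000 = 13.111; σ = √13.111 = 3.621 hours.
Z = (52 − 48) / 3.621 = 1.105
P(T ≤ 52) = Φ(1.105) ≈ 0.865

0.865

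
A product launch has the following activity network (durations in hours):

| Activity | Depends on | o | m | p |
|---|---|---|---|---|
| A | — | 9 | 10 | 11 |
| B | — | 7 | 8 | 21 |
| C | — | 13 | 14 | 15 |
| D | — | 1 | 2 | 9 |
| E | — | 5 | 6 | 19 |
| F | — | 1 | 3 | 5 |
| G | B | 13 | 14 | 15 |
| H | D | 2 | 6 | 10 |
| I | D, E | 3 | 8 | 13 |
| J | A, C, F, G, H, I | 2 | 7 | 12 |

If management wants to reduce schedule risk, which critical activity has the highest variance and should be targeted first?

B

te_A = (9 + 4·10 + 11)/6 = 60/6 = 10; σ²_A = ((11−9)/6)² = 0.111
te_B = (7 + 4·8 + 21)/6 = 60/6 = 10; σ²_B = ((21−7)/6)² = 5.444
te_C = (13 + 4·14 + 15)/6 = 84/6 = 14; σ²_C = ((15−13)/6)² = 0.111
te_D = (1 + 4·2 + 9)/6 = 18/6 = 3; σ²_D = ((9−1)/6)² = 1.778
te_E = (5 + 4·6 + 19)/6 = 48/6 = 8; σ²_E = ((19−5)/6)² = 5.444
te_F = (1 + 4·3 + 5)/6 = 18/6 = 3; σ²_F = ((5−1)/6)² = 0.444
te_G = (13 + 4·14 + 15)/6 = 84/6 = 14; σ²_G = ((15−13)/6)² = 0.111
te_H = (2 + 4·6 + 10)/6 = 36/6 = 6; σ²_H = ((10−2)/6)² = 1.778
te_I = (3 + 4·8 + 13)/6 = 48/6 = 8; σ²_I = ((13−3)/6)² = 2.778
te_J = (2 + 4·7 + 12)/6 = 42/6 = 7; σ²_J = ((12−2)/6)² = 2.778

Forward pass:
ES_A = 0; EF_A = 10
ES_B = 0; EF_B = 10
ES_C = 0; EF_C = 14
ES_D = 0; EF_D = 3
ES_E = 0; EF_E = 8
ES_F = 0; EF_F = 3
ES_G = 10; EF_G = 10+14 = 24
ES_H = 3; EF_H = 3+6 = 9
ES_I = max(EF_D=3, EF_E=8) = 8; EF_I = 8+8 = 16
ES_J = max(EF_A=10, EF_C=14, EF_F=3, EF_G=24, EF_H=9, EF_I=16) = 24; EF_J = 24+7 = 31
Expected project duration μ = 31 hours. Critical path: B → G → J.

Variances on critical path: σ²_B=5.444, σ²_G=0.111, σ²_J=2.778.
Largest is σ²_B = 5.444.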